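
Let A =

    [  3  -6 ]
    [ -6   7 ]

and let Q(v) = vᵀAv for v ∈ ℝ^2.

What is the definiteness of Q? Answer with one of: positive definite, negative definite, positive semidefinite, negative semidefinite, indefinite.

indefinite

For the 2×2 matrix [[3, -6], [-6, 7]]: det = 3·7 − (-6)² = -15, trace = 10.
det < 0 so the eigenvalues have opposite signs; the form is indefinite.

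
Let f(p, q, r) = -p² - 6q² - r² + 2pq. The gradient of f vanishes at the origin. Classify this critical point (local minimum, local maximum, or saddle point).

local maximum

The Hessian at the origin is H = [[-2, 2, 0], [2, -12, 0], [0, 0, -2]].
An LDLᵀ factorisation of H has diagonal entries -2, -10, -2.
That gives 3 negative pivots.
H is negative definite, so the origin is a strict local maximum.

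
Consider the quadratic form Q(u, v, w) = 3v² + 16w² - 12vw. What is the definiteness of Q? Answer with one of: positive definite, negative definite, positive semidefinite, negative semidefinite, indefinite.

The associated matrix is A = [[0, 0, 0], [0, 3, -6], [0, -6, 16]].
Row-reducing A symmetrically gives the diagonal entries 0, 3, 4.
Counting signs: 2 positive, 1 zero.
Hence Q is positive semidefinite.

positive semidefinite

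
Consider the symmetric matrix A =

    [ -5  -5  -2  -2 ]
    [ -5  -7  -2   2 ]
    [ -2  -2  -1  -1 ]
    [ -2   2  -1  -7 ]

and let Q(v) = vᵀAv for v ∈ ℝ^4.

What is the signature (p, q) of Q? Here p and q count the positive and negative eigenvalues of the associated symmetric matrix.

Symmetric row and column elimination reduces A to a congruent diagonal form with pivots -5, -2, -1/5, 2.
Counting signs: 1 positive, 3 negative.

(1, 3)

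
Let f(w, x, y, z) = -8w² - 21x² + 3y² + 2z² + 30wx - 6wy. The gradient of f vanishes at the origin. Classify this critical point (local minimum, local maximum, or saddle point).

The Hessian at the origin is H = [[-16, 30, -6, 0], [30, -42, 0, 0], [-6, 0, 6, 0], [0, 0, 0, 4]].
Applying the same elementary operations to the rows and columns of H produces a congruent diagonal matrix with entries -16, 57/4, -12/19, 4.
So there are 2 positive, 2 negative pivots.
H is indefinite, so the origin is a saddle point.

saddle point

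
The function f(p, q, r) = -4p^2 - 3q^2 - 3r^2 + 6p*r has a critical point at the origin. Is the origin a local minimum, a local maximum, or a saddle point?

local maximum

The Hessian at the origin is H = [[-8, 0, 6], [0, -6, 0], [6, 0, -6]].
Applying the same elementary operations to the rows and columns of H produces a congruent diagonal matrix with entries -8, -6, -3/2.
So there are 3 negative pivots.
H is negative definite, so the origin is a strict local maximum.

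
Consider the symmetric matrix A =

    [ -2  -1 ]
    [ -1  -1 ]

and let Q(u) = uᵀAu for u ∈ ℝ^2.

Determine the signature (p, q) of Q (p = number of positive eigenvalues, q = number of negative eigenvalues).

An LDLᵀ factorisation of A has diagonal entries -2, -1/2.
Counting signs: 2 negative.

(0, 2)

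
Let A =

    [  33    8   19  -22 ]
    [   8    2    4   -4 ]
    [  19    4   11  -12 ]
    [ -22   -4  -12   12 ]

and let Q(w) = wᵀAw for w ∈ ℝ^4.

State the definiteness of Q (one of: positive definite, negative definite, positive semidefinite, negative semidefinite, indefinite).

indefinite

Symmetric row and column elimination reduces A to a congruent diagonal form with pivots 33, 2/33, -6, 2/3.
So there are 3 positive, 1 negative pivots.
Hence Q is indefinite.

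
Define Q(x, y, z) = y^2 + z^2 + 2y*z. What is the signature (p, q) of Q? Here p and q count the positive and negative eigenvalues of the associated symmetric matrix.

(1, 0)

The associated matrix is A = [[0, 0, 0], [0, 1, 1], [0, 1, 1]].
Applying the same elementary operations to the rows and columns of A produces a congruent diagonal matrix with entries 0, 1, 0.
Counting signs: 1 positive, 2 zero.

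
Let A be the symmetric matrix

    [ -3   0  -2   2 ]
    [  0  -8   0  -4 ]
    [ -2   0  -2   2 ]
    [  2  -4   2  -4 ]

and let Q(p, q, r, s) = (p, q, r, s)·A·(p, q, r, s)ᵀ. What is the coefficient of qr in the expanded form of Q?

0

The coefficient of qr is A[2,3] + A[3,2] = 2·0 = 0.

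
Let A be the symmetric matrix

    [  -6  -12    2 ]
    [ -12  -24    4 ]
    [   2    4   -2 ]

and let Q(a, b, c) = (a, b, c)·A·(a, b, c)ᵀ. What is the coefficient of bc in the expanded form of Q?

The coefficient of bc is A[2,3] + A[3,2] = 2·4 = 8.

8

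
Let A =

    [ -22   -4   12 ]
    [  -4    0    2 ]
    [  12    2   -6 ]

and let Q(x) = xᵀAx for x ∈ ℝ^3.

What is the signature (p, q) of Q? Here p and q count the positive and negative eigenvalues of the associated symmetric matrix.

(2, 1)

An LDLᵀ factorisation of A has diagonal entries -22, 8/11, 1/2.
Counting signs: 2 positive, 1 negative.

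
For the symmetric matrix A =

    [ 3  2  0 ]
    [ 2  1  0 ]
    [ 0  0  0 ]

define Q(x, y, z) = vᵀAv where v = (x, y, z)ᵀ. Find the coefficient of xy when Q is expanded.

4

The coefficient of xy is A[1,2] + A[2,1] = 2·2 = 4.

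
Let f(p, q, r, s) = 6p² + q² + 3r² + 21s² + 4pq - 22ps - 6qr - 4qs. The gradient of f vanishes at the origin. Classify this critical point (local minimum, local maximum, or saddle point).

saddle point

The Hessian at the origin is H = [[12, 4, 0, -22], [4, 2, -6, -4], [0, -6, 6, 0], [-22, -4, 0, 42]].
Applying the same elementary operations to the rows and columns of H produces a congruent diagonal matrix with entries 12, 2/3, -48, 15/4.
So there are 3 positive, 1 negative pivots.
H is indefinite, so the origin is a saddle point.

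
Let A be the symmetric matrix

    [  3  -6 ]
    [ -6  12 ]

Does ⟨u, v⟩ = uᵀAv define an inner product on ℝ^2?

For the 2×2 matrix [[3, -6], [-6, 12]]: det = 3·12 − (-6)² = 0, trace = 15.
det = 0 so one eigenvalue is zero; the form is semidefinite with the sign of the trace.
⟨·,·⟩ is an inner product exactly when A is positive definite.

no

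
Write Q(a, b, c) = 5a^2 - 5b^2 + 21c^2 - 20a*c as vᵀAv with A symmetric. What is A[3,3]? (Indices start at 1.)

The coefficient of c^2 in Q is 21, and that is exactly A[3,3].

21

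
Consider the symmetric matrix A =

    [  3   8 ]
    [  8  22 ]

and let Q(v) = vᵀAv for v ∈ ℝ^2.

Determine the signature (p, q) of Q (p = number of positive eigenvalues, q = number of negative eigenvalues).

(2, 0)

Congruent diagonalization of A (simultaneous row and column reduction) yields pivots 3, 2/3.
Counting signs: 2 positive.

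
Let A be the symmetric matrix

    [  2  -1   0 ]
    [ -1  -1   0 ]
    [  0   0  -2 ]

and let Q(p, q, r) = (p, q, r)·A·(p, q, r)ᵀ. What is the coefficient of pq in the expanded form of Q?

-2

The coefficient of pq is A[1,2] + A[2,1] = 2·(-1) = -2.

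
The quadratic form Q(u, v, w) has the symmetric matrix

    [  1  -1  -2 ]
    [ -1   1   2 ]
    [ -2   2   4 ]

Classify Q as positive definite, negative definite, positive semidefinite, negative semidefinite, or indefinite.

Applying the same elementary operations to the rows and columns of A produces a congruent diagonal matrix with entries 1, 0, 0.
Counting signs: 1 positive, 2 zero.
Hence Q is positive semidefinite.

positive semidefinite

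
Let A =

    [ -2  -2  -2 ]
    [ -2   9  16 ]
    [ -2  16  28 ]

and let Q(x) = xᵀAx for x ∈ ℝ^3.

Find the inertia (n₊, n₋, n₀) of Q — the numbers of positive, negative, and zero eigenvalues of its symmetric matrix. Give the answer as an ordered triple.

Row-reducing A symmetrically gives the diagonal entries -2, 11, 6/11.
Counting signs: 2 positive, 1 negative.

(2, 1, 0)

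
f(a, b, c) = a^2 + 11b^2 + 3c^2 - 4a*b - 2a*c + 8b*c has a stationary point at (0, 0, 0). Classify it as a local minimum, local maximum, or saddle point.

local minimum

The Hessian at the origin is H = [[2, -4, -2], [-4, 22, 8], [-2, 8, 6]].
Symmetric row and column elimination reduces H to a congruent diagonal form with pivots 2, 14, 20/7.
Counting signs: 3 positive.
H is positive definite, so the origin is a strict local minimum.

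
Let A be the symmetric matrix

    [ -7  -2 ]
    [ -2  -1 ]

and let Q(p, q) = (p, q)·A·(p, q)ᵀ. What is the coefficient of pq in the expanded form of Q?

The coefficient of pq is A[1,2] + A[2,1] = 2·(-2) = -4.

-4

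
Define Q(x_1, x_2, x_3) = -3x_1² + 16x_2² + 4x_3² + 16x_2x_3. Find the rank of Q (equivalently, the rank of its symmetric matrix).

The associated matrix is A = [[-3, 0, 0], [0, 16, 8], [0, 8, 4]].
Congruent diagonalization of A (simultaneous row and column reduction) yields pivots -3, 16, 0.
So there are 1 positive, 1 negative, 1 zero pivots.
The rank is the number of nonzero pivots: 2.

2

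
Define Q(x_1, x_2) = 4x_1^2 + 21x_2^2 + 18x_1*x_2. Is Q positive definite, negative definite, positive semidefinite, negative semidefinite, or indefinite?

The symmetric matrix of Q is A = [[4, 9], [9, 21]].
Leading principal minors: Δ_1 = 4, Δ_2 = 3.
All leading principal minors are positive, so by Sylvester's criterion Q is positive definite.

positive definite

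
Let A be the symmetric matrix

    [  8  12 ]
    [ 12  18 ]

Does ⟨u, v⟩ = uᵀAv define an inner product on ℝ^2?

no

For the 2×2 matrix [[8, 12], [12, 18]]: det = 8·18 − (12)² = 0, trace = 26.
det = 0 so one eigenvalue is zero; the form is semidefinite with the sign of the trace.
⟨·,·⟩ is an inner product exactly when A is positive definite.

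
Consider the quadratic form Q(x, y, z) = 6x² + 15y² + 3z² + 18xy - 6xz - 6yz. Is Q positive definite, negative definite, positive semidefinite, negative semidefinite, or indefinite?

positive semidefinite

The associated matrix is A = [[6, 9, -3], [9, 15, -3], [-3, -3, 3]].
Congruent diagonalization of A (simultaneous row and column reduction) yields pivots 6, 3/2, 0.
Counting signs: 2 positive, 1 zero.
Hence Q is positive semidefinite.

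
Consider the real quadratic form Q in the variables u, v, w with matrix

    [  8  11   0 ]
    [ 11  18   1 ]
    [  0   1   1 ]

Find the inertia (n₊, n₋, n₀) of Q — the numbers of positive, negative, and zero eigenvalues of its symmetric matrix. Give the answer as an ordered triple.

(3, 0, 0)

An LDLᵀ factorisation of A has diagonal entries 8, 23/8, 15/23.
Counting signs: 3 positive.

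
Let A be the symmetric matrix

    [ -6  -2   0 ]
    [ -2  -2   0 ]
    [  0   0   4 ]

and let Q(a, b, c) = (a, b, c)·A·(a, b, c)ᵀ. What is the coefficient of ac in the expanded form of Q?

0

The coefficient of ac is A[1,3] + A[3,1] = 2·0 = 0.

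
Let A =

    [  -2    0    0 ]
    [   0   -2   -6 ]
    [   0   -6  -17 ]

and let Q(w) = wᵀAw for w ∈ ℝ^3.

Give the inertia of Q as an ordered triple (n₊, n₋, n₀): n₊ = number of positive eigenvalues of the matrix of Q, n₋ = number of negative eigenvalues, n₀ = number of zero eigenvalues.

Congruent diagonalization of A (simultaneous row and column reduction) yields pivots -2, -2, 1.
Counting signs: 1 positive, 2 negative.

(1, 2, 0)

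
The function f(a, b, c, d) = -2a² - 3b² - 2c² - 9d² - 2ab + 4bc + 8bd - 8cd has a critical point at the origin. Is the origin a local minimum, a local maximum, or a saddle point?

The Hessian at the origin is H = [[-4, -2, 0, 0], [-2, -6, 4, 8], [0, 4, -4, -8], [0, 8, -8, -18]].
Applying the same elementary operations to the rows and columns of H produces a congruent diagonal matrix with entries -4, -5, -4/5, -2.
So there are 4 negative pivots.
H is negative definite, so the origin is a strict local maximum.

local maximum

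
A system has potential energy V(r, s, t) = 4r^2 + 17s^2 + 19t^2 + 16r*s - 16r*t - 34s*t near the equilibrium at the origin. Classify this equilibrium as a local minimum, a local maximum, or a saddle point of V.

The Hessian at the origin is H = [[8, 16, -16], [16, 34, -34], [-16, -34, 38]].
Congruent diagonalization of H (simultaneous row and column reduction) yields pivots 8, 2, 4.
So there are 3 positive pivots.
H is positive definite, so the origin is a strict local minimum.

local minimum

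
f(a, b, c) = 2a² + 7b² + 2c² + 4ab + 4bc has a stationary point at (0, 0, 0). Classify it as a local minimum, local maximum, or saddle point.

local minimum

The Hessian at the origin is H = [[4, 4, 0], [4, 14, 4], [0, 4, 4]].
Row-reducing H symmetrically gives the diagonal entries 4, 10, 12/5.
Counting signs: 3 positive.
H is positive definite, so the origin is a strict local minimum.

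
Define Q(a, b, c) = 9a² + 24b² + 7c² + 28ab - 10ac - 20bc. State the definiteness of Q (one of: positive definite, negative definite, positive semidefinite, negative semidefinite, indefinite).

The symmetric matrix of Q is A = [[9, 14, -5], [14, 24, -10], [-5, -10, 7]].
Leading principal minors: Δ_1 = 9, Δ_2 = 20, Δ_3 = 40.
All leading principal minors are positive, so by Sylvester's criterion Q is positive definite.

positive definite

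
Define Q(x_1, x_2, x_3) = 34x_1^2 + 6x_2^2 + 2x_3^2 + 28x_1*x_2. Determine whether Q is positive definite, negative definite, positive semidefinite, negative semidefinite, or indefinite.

positive definite

The associated matrix is A = [[34, 14, 0], [14, 6, 0], [0, 0, 2]].
Applying the same elementary operations to the rows and columns of A produces a congruent diagonal matrix with entries 34, 4/17, 2.
That gives 3 positive pivots.
Hence Q is positive definite.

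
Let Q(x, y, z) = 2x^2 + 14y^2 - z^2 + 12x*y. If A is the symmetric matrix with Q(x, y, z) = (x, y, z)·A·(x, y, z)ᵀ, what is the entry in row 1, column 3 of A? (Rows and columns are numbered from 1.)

0

The coefficient of x·z in Q is 0. For a symmetric A this equals A[1,3] + A[3,1] = 2·A[1,3].
So A[1,3] = 0/2 = 0.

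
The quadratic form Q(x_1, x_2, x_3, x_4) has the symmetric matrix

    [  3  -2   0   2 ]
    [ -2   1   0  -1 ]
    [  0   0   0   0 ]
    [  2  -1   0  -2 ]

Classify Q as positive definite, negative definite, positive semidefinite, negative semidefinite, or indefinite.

Row-reducing A symmetrically gives the diagonal entries 3, -1/3, 0, -3.
So there are 1 positive, 2 negative, 1 zero pivots.
Hence Q is indefinite.

indefinite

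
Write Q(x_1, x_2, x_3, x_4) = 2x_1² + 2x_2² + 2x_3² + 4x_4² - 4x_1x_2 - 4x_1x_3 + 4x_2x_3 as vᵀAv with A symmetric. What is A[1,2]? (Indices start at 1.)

-2

The coefficient of x_1·x_2 in Q is -4. For a symmetric A this equals A[1,2] + A[2,1] = 2·A[1,2].
So A[1,2] = -4/2 = -2.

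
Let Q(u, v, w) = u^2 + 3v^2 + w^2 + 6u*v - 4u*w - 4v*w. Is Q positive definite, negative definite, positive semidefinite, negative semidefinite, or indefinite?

The symmetric matrix is A = [[1, 3, -2], [3, 3, -2], [-2, -2, 1]].
Symmetric row and column elimination reduces A to a congruent diagonal form with pivots 1, -6, -1/3.
Counting signs: 1 positive, 2 negative.
Hence Q is indefinite.

indefinite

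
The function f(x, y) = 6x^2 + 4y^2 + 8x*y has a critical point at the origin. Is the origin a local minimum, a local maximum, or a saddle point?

local minimum

The Hessian at the origin is H = [[12, 8], [8, 8]].
det H = 12·8 − (8)² = 32 > 0 and H[1,1] = 12 > 0, so H is positive definite.
Therefore the origin is a local minimum.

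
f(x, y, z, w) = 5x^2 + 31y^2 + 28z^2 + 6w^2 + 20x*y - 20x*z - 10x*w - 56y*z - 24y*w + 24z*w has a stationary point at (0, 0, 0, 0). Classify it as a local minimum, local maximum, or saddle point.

local minimum

The Hessian at the origin is H = [[10, 20, -20, -10], [20, 62, -56, -24], [-20, -56, 56, 24], [-10, -24, 24, 12]].
Congruent diagonalization of H (simultaneous row and column reduction) yields pivots 10, 22, 48/11, 1.
So there are 4 positive pivots.
H is positive definite, so the origin is a strict local minimum.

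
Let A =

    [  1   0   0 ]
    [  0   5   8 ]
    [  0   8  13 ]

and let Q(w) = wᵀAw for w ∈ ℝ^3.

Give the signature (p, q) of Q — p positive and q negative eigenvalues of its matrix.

Symmetric row and column elimination reduces A to a congruent diagonal form with pivots 1, 5, 1/5.
That gives 3 positive pivots.

(3, 0)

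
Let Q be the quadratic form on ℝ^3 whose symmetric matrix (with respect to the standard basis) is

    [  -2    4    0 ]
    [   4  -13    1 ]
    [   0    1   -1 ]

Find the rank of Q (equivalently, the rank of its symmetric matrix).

Congruent diagonalization of A (simultaneous row and column reduction) yields pivots -2, -5, -4/5.
So there are 3 negative pivots.
The rank is the number of nonzero pivots: 3.

3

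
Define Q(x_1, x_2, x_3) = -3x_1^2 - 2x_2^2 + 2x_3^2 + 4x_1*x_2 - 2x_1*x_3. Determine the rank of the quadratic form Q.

3

The associated matrix is A = [[-3, 2, -1], [2, -2, 0], [-1, 0, 2]].
Row-reducing A symmetrically gives the diagonal entries -3, -2/3, 3.
That gives 1 positive, 2 negative pivots.
The rank is the number of nonzero pivots: 3.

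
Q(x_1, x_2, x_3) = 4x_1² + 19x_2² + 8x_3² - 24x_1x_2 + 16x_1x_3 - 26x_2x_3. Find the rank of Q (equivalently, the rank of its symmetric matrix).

3

The symmetric matrix is A = [[4, -12, 8], [-12, 19, -13], [8, -13, 8]].
Symmetric row and column elimination reduces A to a congruent diagonal form with pivots 4, -17, -15/17.
Counting signs: 1 positive, 2 negative.
The rank is the number of nonzero pivots: 3.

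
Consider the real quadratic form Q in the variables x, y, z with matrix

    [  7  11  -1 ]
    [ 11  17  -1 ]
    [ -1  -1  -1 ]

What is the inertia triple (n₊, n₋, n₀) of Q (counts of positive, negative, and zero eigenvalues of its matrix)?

(1, 1, 1)

Congruent diagonalization of A (simultaneous row and column reduction) yields pivots 7, -2/7, 0.
So there are 1 positive, 1 negative, 1 zero pivots.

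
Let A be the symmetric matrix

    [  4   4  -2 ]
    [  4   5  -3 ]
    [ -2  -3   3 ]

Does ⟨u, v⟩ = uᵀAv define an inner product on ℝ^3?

Leading principal minors: Δ_1 = 4, Δ_2 = 4, Δ_3 = 4.
All leading principal minors are positive, so by Sylvester's criterion Q is positive definite.
⟨·,·⟩ is an inner product exactly when A is positive definite.

yes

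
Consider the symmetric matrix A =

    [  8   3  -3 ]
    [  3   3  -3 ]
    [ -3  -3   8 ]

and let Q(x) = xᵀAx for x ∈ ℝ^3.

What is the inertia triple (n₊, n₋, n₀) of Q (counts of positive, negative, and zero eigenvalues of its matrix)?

Row-reducing A symmetrically gives the diagonal entries 8, 15/8, 5.
Counting signs: 3 positive.

(3, 0, 0)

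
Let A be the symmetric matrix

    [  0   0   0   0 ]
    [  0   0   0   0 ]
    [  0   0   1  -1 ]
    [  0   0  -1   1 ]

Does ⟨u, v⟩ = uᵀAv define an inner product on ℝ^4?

Symmetric row and column elimination reduces A to a congruent diagonal form with pivots 0, 0, 1, 0.
That gives 1 positive, 3 zero pivots.
Hence Q is positive semidefinite.
⟨·,·⟩ is an inner product exactly when A is positive definite.

no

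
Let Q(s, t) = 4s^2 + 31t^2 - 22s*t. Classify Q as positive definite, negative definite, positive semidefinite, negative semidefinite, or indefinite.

positive definite

Write A = [[4, -11], [-11, 31]].
Symmetric row and column elimination reduces A to a congruent diagonal form with pivots 4, 3/4.
Counting signs: 2 positive.
Hence Q is positive definite.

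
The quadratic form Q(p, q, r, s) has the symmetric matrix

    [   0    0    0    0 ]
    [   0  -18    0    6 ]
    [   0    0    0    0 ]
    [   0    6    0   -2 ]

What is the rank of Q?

Symmetric row and column elimination reduces A to a congruent diagonal form with pivots 0, -18, 0, 0.
Counting signs: 1 negative, 3 zero.
The rank is the number of nonzero pivots: 1.

1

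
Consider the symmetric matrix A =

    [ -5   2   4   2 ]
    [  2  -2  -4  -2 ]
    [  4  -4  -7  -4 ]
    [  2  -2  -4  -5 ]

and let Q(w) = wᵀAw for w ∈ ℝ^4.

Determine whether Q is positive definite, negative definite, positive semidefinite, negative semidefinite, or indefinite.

indefinite

Congruent diagonalization of A (simultaneous row and column reduction) yields pivots -5, -6/5, 1, -3.
So there are 1 positive, 3 negative pivots.
Hence Q is indefinite.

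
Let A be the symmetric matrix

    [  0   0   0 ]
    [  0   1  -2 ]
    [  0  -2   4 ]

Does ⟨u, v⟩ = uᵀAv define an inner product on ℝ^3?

no

Applying the same elementary operations to the rows and columns of A produces a congruent diagonal matrix with entries 0, 1, 0.
So there are 1 positive, 2 zero pivots.
Hence Q is positive semidefinite.
⟨·,·⟩ is an inner product exactly when A is positive definite.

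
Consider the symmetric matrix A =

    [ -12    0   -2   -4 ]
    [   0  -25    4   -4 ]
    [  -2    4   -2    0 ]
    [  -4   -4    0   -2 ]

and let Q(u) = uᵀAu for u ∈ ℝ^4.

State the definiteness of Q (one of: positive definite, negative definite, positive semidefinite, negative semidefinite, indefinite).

Row-reducing A symmetrically gives the diagonal entries -12, -25, -77/75, -2/77.
So there are 4 negative pivots.
Hence Q is negative definite.

negative definite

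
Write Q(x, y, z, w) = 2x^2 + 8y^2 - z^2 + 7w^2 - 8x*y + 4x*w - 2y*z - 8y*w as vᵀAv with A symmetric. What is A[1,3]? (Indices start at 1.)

0

The coefficient of x·z in Q is 0. For a symmetric A this equals A[1,3] + A[3,1] = 2·A[1,3].
So A[1,3] = 0/2 = 0.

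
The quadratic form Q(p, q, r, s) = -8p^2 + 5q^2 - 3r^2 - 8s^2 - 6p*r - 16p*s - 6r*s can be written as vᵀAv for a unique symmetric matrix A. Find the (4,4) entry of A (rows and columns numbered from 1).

-8

The coefficient of s^2 in Q is -8, and that is exactly A[4,4].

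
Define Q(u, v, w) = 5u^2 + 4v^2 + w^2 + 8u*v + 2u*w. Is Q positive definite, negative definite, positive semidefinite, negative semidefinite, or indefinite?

positive semidefinite

The symmetric matrix is A = [[5, 4, 1], [4, 4, 0], [1, 0, 1]].
Symmetric row and column elimination reduces A to a congruent diagonal form with pivots 5, 4/5, 0.
That gives 2 positive, 1 zero pivots.
Hence Q is positive semidefinite.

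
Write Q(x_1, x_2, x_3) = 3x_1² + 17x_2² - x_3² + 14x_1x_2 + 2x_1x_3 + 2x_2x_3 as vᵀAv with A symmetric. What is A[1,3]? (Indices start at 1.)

1

The coefficient of x_1·x_3 in Q is 2. For a symmetric A this equals A[1,3] + A[3,1] = 2·A[1,3].
So A[1,3] = 2/2 = 1.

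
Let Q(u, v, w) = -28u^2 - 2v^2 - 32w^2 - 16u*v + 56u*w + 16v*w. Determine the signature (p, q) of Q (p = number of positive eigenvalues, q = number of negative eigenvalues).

The symmetric matrix is A = [[-28, -8, 28], [-8, -2, 8], [28, 8, -32]].
Congruent diagonalization of A (simultaneous row and column reduction) yields pivots -28, 2/7, -4.
That gives 1 positive, 2 negative pivots.

(1, 2)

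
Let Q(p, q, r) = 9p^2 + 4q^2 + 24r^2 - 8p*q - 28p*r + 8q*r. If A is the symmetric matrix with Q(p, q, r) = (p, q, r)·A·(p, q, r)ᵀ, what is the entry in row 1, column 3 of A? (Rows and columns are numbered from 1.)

The coefficient of p·r in Q is -28. For a symmetric A this equals A[1,3] + A[3,1] = 2·A[1,3].
So A[1,3] = -28/2 = -14.

-14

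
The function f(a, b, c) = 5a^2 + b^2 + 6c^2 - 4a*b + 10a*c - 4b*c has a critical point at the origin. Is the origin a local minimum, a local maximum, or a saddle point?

local minimum

The Hessian at the origin is H = [[10, -4, 10], [-4, 2, -4], [10, -4, 12]].
Symmetric row and column elimination reduces H to a congruent diagonal form with pivots 10, 2/5, 2.
Counting signs: 3 positive.
H is positive definite, so the origin is a strict local minimum.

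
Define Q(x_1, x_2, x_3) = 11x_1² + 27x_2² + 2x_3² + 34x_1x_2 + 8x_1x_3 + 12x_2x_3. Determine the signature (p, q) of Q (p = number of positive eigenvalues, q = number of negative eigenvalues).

(3, 0)

Write A = [[11, 17, 4], [17, 27, 6], [4, 6, 2]].
Applying the same elementary operations to the rows and columns of A produces a congruent diagonal matrix with entries 11, 8/11, 1/2.
So there are 3 positive pivots.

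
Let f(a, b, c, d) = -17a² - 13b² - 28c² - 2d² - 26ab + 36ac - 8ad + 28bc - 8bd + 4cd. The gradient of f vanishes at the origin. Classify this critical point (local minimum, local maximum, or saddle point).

local maximum

The Hessian at the origin is H = [[-34, -26, 36, -8], [-26, -26, 28, -8], [36, 28, -56, 4], [-8, -8, 4, -4]].
Applying the same elementary operations to the rows and columns of H produces a congruent diagonal matrix with entries -34, -104/17, -232/13, -10/29.
So there are 4 negative pivots.
H is negative definite, so the origin is a strict local maximum.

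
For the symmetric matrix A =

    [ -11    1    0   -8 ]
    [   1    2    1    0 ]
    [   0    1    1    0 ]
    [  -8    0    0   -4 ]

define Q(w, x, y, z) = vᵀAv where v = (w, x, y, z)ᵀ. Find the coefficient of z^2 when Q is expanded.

-4

The coefficient of z^2 is the diagonal entry A[4,4] = -4.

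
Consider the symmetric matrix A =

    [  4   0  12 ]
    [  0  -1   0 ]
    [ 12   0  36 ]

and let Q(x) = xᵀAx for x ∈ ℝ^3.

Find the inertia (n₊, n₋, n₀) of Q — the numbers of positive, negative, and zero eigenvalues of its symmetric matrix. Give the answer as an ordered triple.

Applying the same elementary operations to the rows and columns of A produces a congruent diagonal matrix with entries 4, -1, 0.
Counting signs: 1 positive, 1 negative, 1 zero.

(1, 1, 1)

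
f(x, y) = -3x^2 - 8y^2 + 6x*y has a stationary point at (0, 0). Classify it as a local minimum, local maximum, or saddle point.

local maximum

The Hessian at the origin is H = [[-6, 6], [6, -16]].
det H = -6·-16 − (6)² = 60 > 0 and H[1,1] = -6 < 0, so H is negative definite.
Therefore the origin is a local maximum.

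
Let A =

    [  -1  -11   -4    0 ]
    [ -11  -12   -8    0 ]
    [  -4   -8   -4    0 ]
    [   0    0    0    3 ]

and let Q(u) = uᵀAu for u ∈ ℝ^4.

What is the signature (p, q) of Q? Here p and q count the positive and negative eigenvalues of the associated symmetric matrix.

An LDLᵀ factorisation of A has diagonal entries -1, 109, 12/109, 3.
So there are 3 positive, 1 negative pivots.

(3, 1)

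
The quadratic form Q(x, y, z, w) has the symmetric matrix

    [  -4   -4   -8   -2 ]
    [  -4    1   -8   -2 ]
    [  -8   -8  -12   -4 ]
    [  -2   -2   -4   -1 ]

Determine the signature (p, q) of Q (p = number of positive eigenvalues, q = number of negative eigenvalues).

(2, 1)

Row-reducing A symmetrically gives the diagonal entries -4, 5, 4, 0.
That gives 2 positive, 1 negative, 1 zero pivots.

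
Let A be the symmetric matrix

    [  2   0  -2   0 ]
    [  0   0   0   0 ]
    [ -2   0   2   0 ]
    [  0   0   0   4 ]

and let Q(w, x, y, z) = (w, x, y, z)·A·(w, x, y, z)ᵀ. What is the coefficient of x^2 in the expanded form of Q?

The coefficient of x^2 is the diagonal entry A[2,2] = 0.

0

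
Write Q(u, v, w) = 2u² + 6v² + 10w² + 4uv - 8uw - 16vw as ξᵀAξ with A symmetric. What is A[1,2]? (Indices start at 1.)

2

The coefficient of u·v in Q is 4. For a symmetric A this equals A[1,2] + A[2,1] = 2·A[1,2].
So A[1,2] = 4/2 = 2.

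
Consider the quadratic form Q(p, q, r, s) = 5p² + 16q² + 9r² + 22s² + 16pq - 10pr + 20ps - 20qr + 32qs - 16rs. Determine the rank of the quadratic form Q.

Write A = [[5, 8, -5, 10], [8, 16, -10, 16], [-5, -10, 9, -8], [10, 16, -8, 22]].
An LDLᵀ factorisation of A has diagonal entries 5, 16/5, 11/4, 6/11.
Counting signs: 4 positive.
The rank is the number of nonzero pivots: 4.

4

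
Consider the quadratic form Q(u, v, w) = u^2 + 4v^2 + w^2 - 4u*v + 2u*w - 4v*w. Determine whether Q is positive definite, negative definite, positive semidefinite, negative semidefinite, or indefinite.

positive semidefinite

Write A = [[1, -2, 1], [-2, 4, -2], [1, -2, 1]].
Symmetric row and column elimination reduces A to a congruent diagonal form with pivots 1, 0, 0.
That gives 1 positive, 2 zero pivots.
Hence Q is positive semidefinite.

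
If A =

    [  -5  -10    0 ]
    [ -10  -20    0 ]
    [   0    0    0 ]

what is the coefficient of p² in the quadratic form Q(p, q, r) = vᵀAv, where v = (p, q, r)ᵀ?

The coefficient of p² is the diagonal entry A[1,1] = -5.

-5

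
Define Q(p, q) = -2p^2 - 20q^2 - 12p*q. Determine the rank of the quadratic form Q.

Write A = [[-2, -6], [-6, -20]].
Applying the same elementary operations to the rows and columns of A produces a congruent diagonal matrix with entries -2, -2.
Counting signs: 2 negative.
The rank is the number of nonzero pivots: 2.

2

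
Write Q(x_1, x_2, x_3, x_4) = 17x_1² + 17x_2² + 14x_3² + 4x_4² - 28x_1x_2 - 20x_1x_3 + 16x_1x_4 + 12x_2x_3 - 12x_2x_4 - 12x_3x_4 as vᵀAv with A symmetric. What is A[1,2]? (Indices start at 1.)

-14

The coefficient of x_1·x_2 in Q is -28. For a symmetric A this equals A[1,2] + A[2,1] = 2·A[1,2].
So A[1,2] = -28/2 = -14.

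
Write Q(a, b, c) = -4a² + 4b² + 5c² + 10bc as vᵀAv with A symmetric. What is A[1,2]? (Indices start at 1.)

The coefficient of a·b in Q is 0. For a symmetric A this equals A[1,2] + A[2,1] = 2·A[1,2].
So A[1,2] = 0/2 = 0.

0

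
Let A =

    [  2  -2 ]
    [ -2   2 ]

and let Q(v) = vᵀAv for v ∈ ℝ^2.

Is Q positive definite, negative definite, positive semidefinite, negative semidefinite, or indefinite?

Applying the same elementary operations to the rows and columns of A produces a congruent diagonal matrix with entries 2, 0.
That gives 1 positive, 1 zero pivots.
Hence Q is positive semidefinite.

positive semidefinite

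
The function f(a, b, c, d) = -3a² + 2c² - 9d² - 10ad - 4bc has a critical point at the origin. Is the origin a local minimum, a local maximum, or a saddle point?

saddle point

The Hessian at the origin is H = [[-6, 0, 0, -10], [0, 0, -4, 0], [0, -4, 4, 0], [-10, 0, 0, -18]].
H is indefinite, so the origin is a saddle point.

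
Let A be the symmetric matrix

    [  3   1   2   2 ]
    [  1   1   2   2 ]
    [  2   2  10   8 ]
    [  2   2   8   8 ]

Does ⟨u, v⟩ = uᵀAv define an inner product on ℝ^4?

yes

Applying the same elementary operations to the rows and columns of A produces a congruent diagonal matrix with entries 3, 2/3, 6, 4/3.
So there are 4 positive pivots.
Hence Q is positive definite.
⟨·,·⟩ is an inner product exactly when A is positive definite.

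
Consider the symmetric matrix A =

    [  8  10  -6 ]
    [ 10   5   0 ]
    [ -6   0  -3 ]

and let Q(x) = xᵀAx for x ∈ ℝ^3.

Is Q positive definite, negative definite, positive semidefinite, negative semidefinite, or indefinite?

indefinite

Congruent diagonalization of A (simultaneous row and column reduction) yields pivots 8, -15/2, 0.
Counting signs: 1 positive, 1 negative, 1 zero.
Hence Q is indefinite.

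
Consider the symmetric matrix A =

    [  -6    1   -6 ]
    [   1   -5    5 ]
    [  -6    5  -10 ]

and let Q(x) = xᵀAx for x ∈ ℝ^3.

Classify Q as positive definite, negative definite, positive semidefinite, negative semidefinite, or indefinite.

negative definite

Leading principal minors: Δ_1 = -6, Δ_2 = 29, Δ_3 = -20.
The signs alternate starting with Δ_1 < 0, so by Sylvester's criterion Q is negative definite.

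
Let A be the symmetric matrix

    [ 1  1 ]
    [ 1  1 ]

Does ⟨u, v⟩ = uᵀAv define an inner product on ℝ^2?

no

Applying the same elementary operations to the rows and columns of A produces a congruent diagonal matrix with entries 1, 0.
Counting signs: 1 positive, 1 zero.
Hence Q is positive semidefinite.
⟨·,·⟩ is an inner product exactly when A is positive definite.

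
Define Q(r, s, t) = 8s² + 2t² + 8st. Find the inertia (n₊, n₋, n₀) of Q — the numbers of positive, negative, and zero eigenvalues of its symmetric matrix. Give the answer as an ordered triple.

The associated matrix is A = [[0, 0, 0], [0, 8, 4], [0, 4, 2]].
Row-reducing A symmetrically gives the diagonal entries 0, 8, 0.
Counting signs: 1 positive, 2 zero.

(1, 0, 2)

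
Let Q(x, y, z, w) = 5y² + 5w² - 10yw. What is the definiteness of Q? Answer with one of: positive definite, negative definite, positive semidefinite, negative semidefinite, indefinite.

positive semidefinite

The symmetric matrix is A = [[0, 0, 0, 0], [0, 5, 0, -5], [0, 0, 0, 0], [0, -5, 0, 5]].
Symmetric row and column elimination reduces A to a congruent diagonal form with pivots 0, 5, 0, 0.
Counting signs: 1 positive, 3 zero.
Hence Q is positive semidefinite.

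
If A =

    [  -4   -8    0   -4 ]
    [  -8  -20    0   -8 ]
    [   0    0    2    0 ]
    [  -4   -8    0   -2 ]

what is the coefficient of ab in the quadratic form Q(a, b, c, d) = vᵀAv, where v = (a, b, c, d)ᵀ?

-16

The coefficient of ab is A[1,2] + A[2,1] = 2·(-8) = -16.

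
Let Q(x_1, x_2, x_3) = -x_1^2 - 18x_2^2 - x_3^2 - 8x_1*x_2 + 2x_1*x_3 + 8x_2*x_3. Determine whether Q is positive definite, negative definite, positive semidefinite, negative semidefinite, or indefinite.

Write A = [[-1, -4, 1], [-4, -18, 4], [1, 4, -1]].
Applying the same elementary operations to the rows and columns of A produces a congruent diagonal matrix with entries -1, -2, 0.
So there are 2 negative, 1 zero pivots.
Hence Q is negative semidefinite.

negative semidefinite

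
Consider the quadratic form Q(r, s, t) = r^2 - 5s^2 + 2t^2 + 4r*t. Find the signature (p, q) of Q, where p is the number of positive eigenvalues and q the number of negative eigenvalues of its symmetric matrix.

(1, 2)

The symmetric matrix is A = [[1, 0, 2], [0, -5, 0], [2, 0, 2]].
Row-reducing A symmetrically gives the diagonal entries 1, -5, -2.
Counting signs: 1 positive, 2 negative.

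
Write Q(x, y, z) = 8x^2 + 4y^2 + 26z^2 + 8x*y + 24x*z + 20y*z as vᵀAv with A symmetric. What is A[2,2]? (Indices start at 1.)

The coefficient of y^2 in Q is 4, and that is exactly A[2,2].

4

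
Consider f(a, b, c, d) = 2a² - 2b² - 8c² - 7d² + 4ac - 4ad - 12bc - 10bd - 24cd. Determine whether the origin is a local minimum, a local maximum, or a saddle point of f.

The Hessian at the origin is H = [[4, 0, 4, -4], [0, -4, -12, -10], [4, -12, -16, -24], [-4, -10, -24, -14]].
Row-reducing H symmetrically gives the diagonal entries 4, -4, 16, 3/4.
Counting signs: 3 positive, 1 negative.
H is indefinite, so the origin is a saddle point.

saddle point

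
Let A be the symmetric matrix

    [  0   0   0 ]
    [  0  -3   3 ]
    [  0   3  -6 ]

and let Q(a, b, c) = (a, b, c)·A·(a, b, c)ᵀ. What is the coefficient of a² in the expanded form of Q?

The coefficient of a² is the diagonal entry A[1,1] = 0.

0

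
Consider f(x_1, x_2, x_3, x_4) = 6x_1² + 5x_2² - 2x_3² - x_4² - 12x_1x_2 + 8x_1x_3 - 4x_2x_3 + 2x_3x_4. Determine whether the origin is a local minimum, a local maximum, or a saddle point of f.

The Hessian at the origin is H = [[12, -12, 8, 0], [-12, 10, -4, 0], [8, -4, -4, 2], [0, 0, 2, -2]].
An LDLᵀ factorisation of H has diagonal entries 12, -2, -4/3, 1.
That gives 2 positive, 2 negative pivots.
H is indefinite, so the origin is a saddle point.

saddle point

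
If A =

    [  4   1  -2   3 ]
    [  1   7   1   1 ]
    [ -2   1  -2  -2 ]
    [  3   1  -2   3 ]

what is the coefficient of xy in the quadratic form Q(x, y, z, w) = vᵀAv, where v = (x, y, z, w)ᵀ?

2

The coefficient of xy is A[1,2] + A[2,1] = 2·1 = 2.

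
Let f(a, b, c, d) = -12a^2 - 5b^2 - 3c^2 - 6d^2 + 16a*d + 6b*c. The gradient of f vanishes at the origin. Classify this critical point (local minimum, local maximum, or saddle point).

local maximum

The Hessian at the origin is H = [[-24, 0, 0, 16], [0, -10, 6, 0], [0, 6, -6, 0], [16, 0, 0, -12]].
Congruent diagonalization of H (simultaneous row and column reduction) yields pivots -24, -10, -12/5, -4/3.
So there are 4 negative pivots.
H is negative definite, so the origin is a strict local maximum.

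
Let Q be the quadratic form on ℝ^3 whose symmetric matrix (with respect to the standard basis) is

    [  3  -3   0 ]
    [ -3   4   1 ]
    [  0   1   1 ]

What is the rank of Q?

2

Applying the same elementary operations to the rows and columns of A produces a congruent diagonal matrix with entries 3, 1, 0.
Counting signs: 2 positive, 1 zero.
The rank is the number of nonzero pivots: 2.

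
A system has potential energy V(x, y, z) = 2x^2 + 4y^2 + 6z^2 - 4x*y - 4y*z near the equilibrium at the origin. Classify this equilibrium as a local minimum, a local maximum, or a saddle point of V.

local minimum

The Hessian at the origin is H = [[4, -4, 0], [-4, 8, -4], [0, -4, 12]].
Row-reducing H symmetrically gives the diagonal entries 4, 4, 8.
Counting signs: 3 positive.
H is positive definite, so the origin is a strict local minimum.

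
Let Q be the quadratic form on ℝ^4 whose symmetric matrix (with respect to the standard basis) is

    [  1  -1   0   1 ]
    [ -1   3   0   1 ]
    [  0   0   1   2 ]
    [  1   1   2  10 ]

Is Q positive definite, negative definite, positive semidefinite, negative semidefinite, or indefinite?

Leading principal minors: Δ_1 = 1, Δ_2 = 2, Δ_3 = 2, Δ_4 = 6.
All leading principal minors are positive, so by Sylvester's criterion Q is positive definite.

positive definite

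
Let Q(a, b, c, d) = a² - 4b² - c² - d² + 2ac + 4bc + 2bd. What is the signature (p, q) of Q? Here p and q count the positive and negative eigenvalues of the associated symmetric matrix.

The symmetric matrix is A = [[1, 0, 1, 0], [0, -4, 2, 1], [1, 2, -1, 0], [0, 1, 0, -1]].
Congruent diagonalization of A (simultaneous row and column reduction) yields pivots 1, -4, -1, -1/2.
That gives 1 positive, 3 negative pivots.

(1, 3)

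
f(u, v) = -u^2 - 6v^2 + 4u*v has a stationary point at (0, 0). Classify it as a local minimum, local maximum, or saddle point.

The Hessian at the origin is H = [[-2, 4], [4, -12]].
det H = -2·-12 − (4)² = 8 > 0 and H[1,1] = -2 < 0, so H is negative definite.
Therefore the origin is a local maximum.

local maximum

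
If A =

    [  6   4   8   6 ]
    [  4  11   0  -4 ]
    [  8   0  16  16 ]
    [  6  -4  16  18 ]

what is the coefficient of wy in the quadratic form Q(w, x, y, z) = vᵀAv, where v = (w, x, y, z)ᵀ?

16

The coefficient of wy is A[1,3] + A[3,1] = 2·8 = 16.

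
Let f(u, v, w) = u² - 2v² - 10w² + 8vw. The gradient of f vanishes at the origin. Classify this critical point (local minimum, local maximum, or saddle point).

saddle point

The Hessian at the origin is H = [[2, 0, 0], [0, -4, 8], [0, 8, -20]].
An LDLᵀ factorisation of H has diagonal entries 2, -4, -4.
That gives 1 positive, 2 negative pivots.
H is indefinite, so the origin is a saddle point.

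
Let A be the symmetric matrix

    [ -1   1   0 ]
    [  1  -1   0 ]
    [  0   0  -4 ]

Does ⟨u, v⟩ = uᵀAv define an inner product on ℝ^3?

no

Applying the same elementary operations to the rows and columns of A produces a congruent diagonal matrix with entries -1, 0, -4.
So there are 2 negative, 1 zero pivots.
Hence Q is negative semidefinite.
⟨·,·⟩ is an inner product exactly when A is positive definite.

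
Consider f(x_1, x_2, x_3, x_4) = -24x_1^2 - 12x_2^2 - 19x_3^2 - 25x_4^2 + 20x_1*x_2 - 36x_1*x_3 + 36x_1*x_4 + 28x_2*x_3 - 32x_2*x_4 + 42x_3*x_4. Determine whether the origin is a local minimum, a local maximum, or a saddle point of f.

local maximum

The Hessian at the origin is H = [[-48, 20, -36, 36], [20, -24, 28, -32], [-36, 28, -38, 42], [36, -32, 42, -50]].
Row-reducing H symmetrically gives the diagonal entries -48, -47/3, -10/47, -4/5.
So there are 4 negative pivots.
H is negative definite, so the origin is a strict local maximum.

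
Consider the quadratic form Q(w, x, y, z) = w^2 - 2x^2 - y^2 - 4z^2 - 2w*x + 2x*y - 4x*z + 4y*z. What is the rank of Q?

3

Write A = [[1, -1, 0, 0], [-1, -2, 1, -2], [0, 1, -1, 2], [0, -2, 2, -4]].
Congruent diagonalization of A (simultaneous row and column reduction) yields pivots 1, -3, -2/3, 0.
That gives 1 positive, 2 negative, 1 zero pivots.
The rank is the number of nonzero pivots: 3.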